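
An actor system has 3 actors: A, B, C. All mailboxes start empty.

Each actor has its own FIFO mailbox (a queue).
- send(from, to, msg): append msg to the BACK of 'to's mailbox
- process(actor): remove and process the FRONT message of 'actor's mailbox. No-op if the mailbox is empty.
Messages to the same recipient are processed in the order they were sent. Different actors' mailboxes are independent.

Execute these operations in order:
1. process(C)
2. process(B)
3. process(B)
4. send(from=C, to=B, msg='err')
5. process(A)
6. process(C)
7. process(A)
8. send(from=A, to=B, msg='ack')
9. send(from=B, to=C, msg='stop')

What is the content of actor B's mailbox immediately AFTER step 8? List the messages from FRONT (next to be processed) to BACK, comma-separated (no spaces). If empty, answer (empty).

After 1 (process(C)): A:[] B:[] C:[]
After 2 (process(B)): A:[] B:[] C:[]
After 3 (process(B)): A:[] B:[] C:[]
After 4 (send(from=C, to=B, msg='err')): A:[] B:[err] C:[]
After 5 (process(A)): A:[] B:[err] C:[]
After 6 (process(C)): A:[] B:[err] C:[]
After 7 (process(A)): A:[] B:[err] C:[]
After 8 (send(from=A, to=B, msg='ack')): A:[] B:[err,ack] C:[]

err,ack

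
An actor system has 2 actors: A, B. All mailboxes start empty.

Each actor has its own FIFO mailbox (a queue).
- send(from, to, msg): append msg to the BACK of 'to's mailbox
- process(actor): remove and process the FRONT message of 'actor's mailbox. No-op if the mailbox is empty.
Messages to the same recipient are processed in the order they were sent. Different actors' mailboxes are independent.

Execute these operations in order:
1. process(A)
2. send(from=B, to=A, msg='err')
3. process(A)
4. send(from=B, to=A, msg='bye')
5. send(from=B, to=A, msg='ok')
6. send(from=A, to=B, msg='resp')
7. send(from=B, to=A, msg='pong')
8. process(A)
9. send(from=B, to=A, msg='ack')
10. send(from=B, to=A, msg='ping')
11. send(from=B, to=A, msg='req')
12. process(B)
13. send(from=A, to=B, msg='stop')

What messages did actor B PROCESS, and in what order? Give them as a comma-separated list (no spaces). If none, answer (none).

After 1 (process(A)): A:[] B:[]
After 2 (send(from=B, to=A, msg='err')): A:[err] B:[]
After 3 (process(A)): A:[] B:[]
After 4 (send(from=B, to=A, msg='bye')): A:[bye] B:[]
After 5 (send(from=B, to=A, msg='ok')): A:[bye,ok] B:[]
After 6 (send(from=A, to=B, msg='resp')): A:[bye,ok] B:[resp]
After 7 (send(from=B, to=A, msg='pong')): A:[bye,ok,pong] B:[resp]
After 8 (process(A)): A:[ok,pong] B:[resp]
After 9 (send(from=B, to=A, msg='ack')): A:[ok,pong,ack] B:[resp]
After 10 (send(from=B, to=A, msg='ping')): A:[ok,pong,ack,ping] B:[resp]
After 11 (send(from=B, to=A, msg='req')): A:[ok,pong,ack,ping,req] B:[resp]
After 12 (process(B)): A:[ok,pong,ack,ping,req] B:[]
After 13 (send(from=A, to=B, msg='stop')): A:[ok,pong,ack,ping,req] B:[stop]

Answer: resp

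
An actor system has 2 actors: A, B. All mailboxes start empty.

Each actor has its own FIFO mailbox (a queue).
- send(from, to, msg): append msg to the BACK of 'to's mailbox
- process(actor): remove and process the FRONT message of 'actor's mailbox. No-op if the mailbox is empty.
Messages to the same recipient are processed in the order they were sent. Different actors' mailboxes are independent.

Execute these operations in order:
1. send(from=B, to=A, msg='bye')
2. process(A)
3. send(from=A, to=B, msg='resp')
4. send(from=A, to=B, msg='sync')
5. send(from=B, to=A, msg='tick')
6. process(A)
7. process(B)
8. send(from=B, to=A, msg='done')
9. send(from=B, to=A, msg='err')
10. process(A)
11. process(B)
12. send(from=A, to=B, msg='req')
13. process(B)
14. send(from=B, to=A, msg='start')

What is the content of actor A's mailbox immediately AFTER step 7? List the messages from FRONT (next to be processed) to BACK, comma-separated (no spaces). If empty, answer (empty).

After 1 (send(from=B, to=A, msg='bye')): A:[bye] B:[]
After 2 (process(A)): A:[] B:[]
After 3 (send(from=A, to=B, msg='resp')): A:[] B:[resp]
After 4 (send(from=A, to=B, msg='sync')): A:[] B:[resp,sync]
After 5 (send(from=B, to=A, msg='tick')): A:[tick] B:[resp,sync]
After 6 (process(A)): A:[] B:[resp,sync]
After 7 (process(B)): A:[] B:[sync]

(empty)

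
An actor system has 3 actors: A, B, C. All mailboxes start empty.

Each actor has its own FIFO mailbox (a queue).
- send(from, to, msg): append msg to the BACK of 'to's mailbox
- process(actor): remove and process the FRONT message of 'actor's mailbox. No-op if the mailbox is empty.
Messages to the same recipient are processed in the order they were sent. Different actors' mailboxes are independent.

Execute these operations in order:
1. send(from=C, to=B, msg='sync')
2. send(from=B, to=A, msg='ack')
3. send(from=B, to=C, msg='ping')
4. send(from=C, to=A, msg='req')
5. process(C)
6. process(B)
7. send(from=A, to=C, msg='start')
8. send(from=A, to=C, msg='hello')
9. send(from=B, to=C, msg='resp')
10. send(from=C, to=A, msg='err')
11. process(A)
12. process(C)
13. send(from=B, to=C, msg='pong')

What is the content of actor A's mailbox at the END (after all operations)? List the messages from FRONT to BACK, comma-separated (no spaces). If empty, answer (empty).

After 1 (send(from=C, to=B, msg='sync')): A:[] B:[sync] C:[]
After 2 (send(from=B, to=A, msg='ack')): A:[ack] B:[sync] C:[]
After 3 (send(from=B, to=C, msg='ping')): A:[ack] B:[sync] C:[ping]
After 4 (send(from=C, to=A, msg='req')): A:[ack,req] B:[sync] C:[ping]
After 5 (process(C)): A:[ack,req] B:[sync] C:[]
After 6 (process(B)): A:[ack,req] B:[] C:[]
After 7 (send(from=A, to=C, msg='start')): A:[ack,req] B:[] C:[start]
After 8 (send(from=A, to=C, msg='hello')): A:[ack,req] B:[] C:[start,hello]
After 9 (send(from=B, to=C, msg='resp')): A:[ack,req] B:[] C:[start,hello,resp]
After 10 (send(from=C, to=A, msg='err')): A:[ack,req,err] B:[] C:[start,hello,resp]
After 11 (process(A)): A:[req,err] B:[] C:[start,hello,resp]
After 12 (process(C)): A:[req,err] B:[] C:[hello,resp]
After 13 (send(from=B, to=C, msg='pong')): A:[req,err] B:[] C:[hello,resp,pong]

Answer: req,err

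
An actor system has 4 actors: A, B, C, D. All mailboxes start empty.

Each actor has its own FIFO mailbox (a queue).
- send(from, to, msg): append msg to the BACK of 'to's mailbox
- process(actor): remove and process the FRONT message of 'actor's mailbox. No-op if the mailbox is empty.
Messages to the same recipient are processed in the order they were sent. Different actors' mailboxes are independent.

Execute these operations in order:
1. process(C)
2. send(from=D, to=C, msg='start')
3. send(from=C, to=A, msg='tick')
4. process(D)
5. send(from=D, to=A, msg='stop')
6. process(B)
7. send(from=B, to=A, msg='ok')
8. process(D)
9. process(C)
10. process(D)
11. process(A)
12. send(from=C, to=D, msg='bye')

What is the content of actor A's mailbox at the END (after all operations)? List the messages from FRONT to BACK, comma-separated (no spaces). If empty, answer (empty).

Answer: stop,ok

Derivation:
After 1 (process(C)): A:[] B:[] C:[] D:[]
After 2 (send(from=D, to=C, msg='start')): A:[] B:[] C:[start] D:[]
After 3 (send(from=C, to=A, msg='tick')): A:[tick] B:[] C:[start] D:[]
After 4 (process(D)): A:[tick] B:[] C:[start] D:[]
After 5 (send(from=D, to=A, msg='stop')): A:[tick,stop] B:[] C:[start] D:[]
After 6 (process(B)): A:[tick,stop] B:[] C:[start] D:[]
After 7 (send(from=B, to=A, msg='ok')): A:[tick,stop,ok] B:[] C:[start] D:[]
After 8 (process(D)): A:[tick,stop,ok] B:[] C:[start] D:[]
After 9 (process(C)): A:[tick,stop,ok] B:[] C:[] D:[]
After 10 (process(D)): A:[tick,stop,ok] B:[] C:[] D:[]
After 11 (process(A)): A:[stop,ok] B:[] C:[] D:[]
After 12 (send(from=C, to=D, msg='bye')): A:[stop,ok] B:[] C:[] D:[bye]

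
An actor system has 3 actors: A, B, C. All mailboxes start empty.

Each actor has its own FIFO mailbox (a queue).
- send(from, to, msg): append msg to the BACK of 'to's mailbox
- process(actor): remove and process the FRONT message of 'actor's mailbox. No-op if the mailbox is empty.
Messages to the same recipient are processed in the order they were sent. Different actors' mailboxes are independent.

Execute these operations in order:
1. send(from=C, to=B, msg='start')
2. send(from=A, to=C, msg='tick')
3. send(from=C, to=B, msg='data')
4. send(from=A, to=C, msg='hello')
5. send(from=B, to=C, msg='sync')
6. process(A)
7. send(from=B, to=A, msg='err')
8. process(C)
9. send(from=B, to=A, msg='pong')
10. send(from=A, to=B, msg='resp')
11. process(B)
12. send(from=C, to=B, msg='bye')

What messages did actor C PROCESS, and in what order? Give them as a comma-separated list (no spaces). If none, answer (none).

After 1 (send(from=C, to=B, msg='start')): A:[] B:[start] C:[]
After 2 (send(from=A, to=C, msg='tick')): A:[] B:[start] C:[tick]
After 3 (send(from=C, to=B, msg='data')): A:[] B:[start,data] C:[tick]
After 4 (send(from=A, to=C, msg='hello')): A:[] B:[start,data] C:[tick,hello]
After 5 (send(from=B, to=C, msg='sync')): A:[] B:[start,data] C:[tick,hello,sync]
After 6 (process(A)): A:[] B:[start,data] C:[tick,hello,sync]
After 7 (send(from=B, to=A, msg='err')): A:[err] B:[start,data] C:[tick,hello,sync]
After 8 (process(C)): A:[err] B:[start,data] C:[hello,sync]
After 9 (send(from=B, to=A, msg='pong')): A:[err,pong] B:[start,data] C:[hello,sync]
After 10 (send(from=A, to=B, msg='resp')): A:[err,pong] B:[start,data,resp] C:[hello,sync]
After 11 (process(B)): A:[err,pong] B:[data,resp] C:[hello,sync]
After 12 (send(from=C, to=B, msg='bye')): A:[err,pong] B:[data,resp,bye] C:[hello,sync]

Answer: tick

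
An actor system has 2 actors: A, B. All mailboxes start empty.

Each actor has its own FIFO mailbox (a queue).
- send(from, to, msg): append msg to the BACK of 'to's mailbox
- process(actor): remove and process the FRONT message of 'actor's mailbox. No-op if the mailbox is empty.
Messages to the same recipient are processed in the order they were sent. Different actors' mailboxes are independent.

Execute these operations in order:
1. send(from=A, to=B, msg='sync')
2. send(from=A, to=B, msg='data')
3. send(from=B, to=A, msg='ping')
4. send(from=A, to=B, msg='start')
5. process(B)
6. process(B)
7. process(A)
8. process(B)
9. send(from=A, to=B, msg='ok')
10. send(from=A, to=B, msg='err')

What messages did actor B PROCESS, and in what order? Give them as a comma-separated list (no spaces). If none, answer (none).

Answer: sync,data,start

Derivation:
After 1 (send(from=A, to=B, msg='sync')): A:[] B:[sync]
After 2 (send(from=A, to=B, msg='data')): A:[] B:[sync,data]
After 3 (send(from=B, to=A, msg='ping')): A:[ping] B:[sync,data]
After 4 (send(from=A, to=B, msg='start')): A:[ping] B:[sync,data,start]
After 5 (process(B)): A:[ping] B:[data,start]
After 6 (process(B)): A:[ping] B:[start]
After 7 (process(A)): A:[] B:[start]
After 8 (process(B)): A:[] B:[]
After 9 (send(from=A, to=B, msg='ok')): A:[] B:[ok]
After 10 (send(from=A, to=B, msg='err')): A:[] B:[ok,err]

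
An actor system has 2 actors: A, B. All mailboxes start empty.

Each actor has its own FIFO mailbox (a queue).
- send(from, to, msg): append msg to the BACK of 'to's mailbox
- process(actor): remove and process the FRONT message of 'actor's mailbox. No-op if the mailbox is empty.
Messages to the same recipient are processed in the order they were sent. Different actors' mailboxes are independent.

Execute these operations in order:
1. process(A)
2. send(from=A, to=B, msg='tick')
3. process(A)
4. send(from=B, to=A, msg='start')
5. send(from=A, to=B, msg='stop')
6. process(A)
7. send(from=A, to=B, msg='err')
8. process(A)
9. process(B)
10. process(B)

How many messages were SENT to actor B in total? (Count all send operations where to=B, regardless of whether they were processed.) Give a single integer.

After 1 (process(A)): A:[] B:[]
After 2 (send(from=A, to=B, msg='tick')): A:[] B:[tick]
After 3 (process(A)): A:[] B:[tick]
After 4 (send(from=B, to=A, msg='start')): A:[start] B:[tick]
After 5 (send(from=A, to=B, msg='stop')): A:[start] B:[tick,stop]
After 6 (process(A)): A:[] B:[tick,stop]
After 7 (send(from=A, to=B, msg='err')): A:[] B:[tick,stop,err]
After 8 (process(A)): A:[] B:[tick,stop,err]
After 9 (process(B)): A:[] B:[stop,err]
After 10 (process(B)): A:[] B:[err]

Answer: 3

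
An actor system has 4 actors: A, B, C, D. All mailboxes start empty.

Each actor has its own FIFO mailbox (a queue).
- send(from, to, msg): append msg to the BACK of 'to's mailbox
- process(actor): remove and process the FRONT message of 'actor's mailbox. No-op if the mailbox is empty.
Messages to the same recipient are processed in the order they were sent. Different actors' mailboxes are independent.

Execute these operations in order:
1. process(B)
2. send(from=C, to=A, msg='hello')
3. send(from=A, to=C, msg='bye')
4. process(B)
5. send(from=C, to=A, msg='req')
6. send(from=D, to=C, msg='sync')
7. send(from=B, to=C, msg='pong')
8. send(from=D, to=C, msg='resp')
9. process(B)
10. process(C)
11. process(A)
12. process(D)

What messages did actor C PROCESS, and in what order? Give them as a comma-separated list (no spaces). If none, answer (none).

Answer: bye

Derivation:
After 1 (process(B)): A:[] B:[] C:[] D:[]
After 2 (send(from=C, to=A, msg='hello')): A:[hello] B:[] C:[] D:[]
After 3 (send(from=A, to=C, msg='bye')): A:[hello] B:[] C:[bye] D:[]
After 4 (process(B)): A:[hello] B:[] C:[bye] D:[]
After 5 (send(from=C, to=A, msg='req')): A:[hello,req] B:[] C:[bye] D:[]
After 6 (send(from=D, to=C, msg='sync')): A:[hello,req] B:[] C:[bye,sync] D:[]
After 7 (send(from=B, to=C, msg='pong')): A:[hello,req] B:[] C:[bye,sync,pong] D:[]
After 8 (send(from=D, to=C, msg='resp')): A:[hello,req] B:[] C:[bye,sync,pong,resp] D:[]
After 9 (process(B)): A:[hello,req] B:[] C:[bye,sync,pong,resp] D:[]
After 10 (process(C)): A:[hello,req] B:[] C:[sync,pong,resp] D:[]
After 11 (process(A)): A:[req] B:[] C:[sync,pong,resp] D:[]
After 12 (process(D)): A:[req] B:[] C:[sync,pong,resp] D:[]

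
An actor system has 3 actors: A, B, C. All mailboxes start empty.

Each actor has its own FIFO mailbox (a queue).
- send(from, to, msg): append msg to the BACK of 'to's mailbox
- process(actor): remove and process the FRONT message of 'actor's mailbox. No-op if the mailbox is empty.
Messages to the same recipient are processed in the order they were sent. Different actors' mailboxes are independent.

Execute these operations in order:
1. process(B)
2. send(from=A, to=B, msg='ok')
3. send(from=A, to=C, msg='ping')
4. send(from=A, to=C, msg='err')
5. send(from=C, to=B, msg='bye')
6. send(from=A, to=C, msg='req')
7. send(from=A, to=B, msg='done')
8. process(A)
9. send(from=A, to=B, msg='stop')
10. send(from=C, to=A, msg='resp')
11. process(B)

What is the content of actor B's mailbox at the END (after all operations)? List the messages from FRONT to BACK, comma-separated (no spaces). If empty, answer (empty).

After 1 (process(B)): A:[] B:[] C:[]
After 2 (send(from=A, to=B, msg='ok')): A:[] B:[ok] C:[]
After 3 (send(from=A, to=C, msg='ping')): A:[] B:[ok] C:[ping]
After 4 (send(from=A, to=C, msg='err')): A:[] B:[ok] C:[ping,err]
After 5 (send(from=C, to=B, msg='bye')): A:[] B:[ok,bye] C:[ping,err]
After 6 (send(from=A, to=C, msg='req')): A:[] B:[ok,bye] C:[ping,err,req]
After 7 (send(from=A, to=B, msg='done')): A:[] B:[ok,bye,done] C:[ping,err,req]
After 8 (process(A)): A:[] B:[ok,bye,done] C:[ping,err,req]
After 9 (send(from=A, to=B, msg='stop')): A:[] B:[ok,bye,done,stop] C:[ping,err,req]
After 10 (send(from=C, to=A, msg='resp')): A:[resp] B:[ok,bye,done,stop] C:[ping,err,req]
After 11 (process(B)): A:[resp] B:[bye,done,stop] C:[ping,err,req]

Answer: bye,done,stop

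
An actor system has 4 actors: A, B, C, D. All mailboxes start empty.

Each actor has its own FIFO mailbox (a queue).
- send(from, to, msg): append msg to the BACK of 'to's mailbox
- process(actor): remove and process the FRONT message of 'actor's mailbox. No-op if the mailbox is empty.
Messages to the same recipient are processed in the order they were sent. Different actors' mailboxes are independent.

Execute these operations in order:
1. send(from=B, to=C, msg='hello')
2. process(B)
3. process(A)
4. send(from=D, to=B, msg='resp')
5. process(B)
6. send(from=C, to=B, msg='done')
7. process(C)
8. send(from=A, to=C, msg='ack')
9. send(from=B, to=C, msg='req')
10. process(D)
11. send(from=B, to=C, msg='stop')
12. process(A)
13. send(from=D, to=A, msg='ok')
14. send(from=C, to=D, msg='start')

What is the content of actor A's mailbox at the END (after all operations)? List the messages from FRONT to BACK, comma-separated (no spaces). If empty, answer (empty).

Answer: ok

Derivation:
After 1 (send(from=B, to=C, msg='hello')): A:[] B:[] C:[hello] D:[]
After 2 (process(B)): A:[] B:[] C:[hello] D:[]
After 3 (process(A)): A:[] B:[] C:[hello] D:[]
After 4 (send(from=D, to=B, msg='resp')): A:[] B:[resp] C:[hello] D:[]
After 5 (process(B)): A:[] B:[] C:[hello] D:[]
After 6 (send(from=C, to=B, msg='done')): A:[] B:[done] C:[hello] D:[]
After 7 (process(C)): A:[] B:[done] C:[] D:[]
After 8 (send(from=A, to=C, msg='ack')): A:[] B:[done] C:[ack] D:[]
After 9 (send(from=B, to=C, msg='req')): A:[] B:[done] C:[ack,req] D:[]
After 10 (process(D)): A:[] B:[done] C:[ack,req] D:[]
After 11 (send(from=B, to=C, msg='stop')): A:[] B:[done] C:[ack,req,stop] D:[]
After 12 (process(A)): A:[] B:[done] C:[ack,req,stop] D:[]
After 13 (send(from=D, to=A, msg='ok')): A:[ok] B:[done] C:[ack,req,stop] D:[]
After 14 (send(from=C, to=D, msg='start')): A:[ok] B:[done] C:[ack,req,stop] D:[start]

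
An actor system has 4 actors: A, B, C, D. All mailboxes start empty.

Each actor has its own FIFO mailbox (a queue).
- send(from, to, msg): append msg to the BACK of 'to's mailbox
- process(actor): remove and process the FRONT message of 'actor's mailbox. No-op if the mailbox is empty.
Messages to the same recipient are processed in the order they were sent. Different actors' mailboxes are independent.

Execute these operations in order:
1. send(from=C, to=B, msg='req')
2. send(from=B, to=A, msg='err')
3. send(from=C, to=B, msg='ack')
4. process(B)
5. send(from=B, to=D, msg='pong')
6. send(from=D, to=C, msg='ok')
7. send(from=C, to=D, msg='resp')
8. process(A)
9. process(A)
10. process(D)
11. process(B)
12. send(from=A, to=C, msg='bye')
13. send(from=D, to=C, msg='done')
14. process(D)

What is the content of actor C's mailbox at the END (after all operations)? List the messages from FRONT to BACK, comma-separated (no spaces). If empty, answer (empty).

Answer: ok,bye,done

Derivation:
After 1 (send(from=C, to=B, msg='req')): A:[] B:[req] C:[] D:[]
After 2 (send(from=B, to=A, msg='err')): A:[err] B:[req] C:[] D:[]
After 3 (send(from=C, to=B, msg='ack')): A:[err] B:[req,ack] C:[] D:[]
After 4 (process(B)): A:[err] B:[ack] C:[] D:[]
After 5 (send(from=B, to=D, msg='pong')): A:[err] B:[ack] C:[] D:[pong]
After 6 (send(from=D, to=C, msg='ok')): A:[err] B:[ack] C:[ok] D:[pong]
After 7 (send(from=C, to=D, msg='resp')): A:[err] B:[ack] C:[ok] D:[pong,resp]
After 8 (process(A)): A:[] B:[ack] C:[ok] D:[pong,resp]
After 9 (process(A)): A:[] B:[ack] C:[ok] D:[pong,resp]
After 10 (process(D)): A:[] B:[ack] C:[ok] D:[resp]
After 11 (process(B)): A:[] B:[] C:[ok] D:[resp]
After 12 (send(from=A, to=C, msg='bye')): A:[] B:[] C:[ok,bye] D:[resp]
After 13 (send(from=D, to=C, msg='done')): A:[] B:[] C:[ok,bye,done] D:[resp]
After 14 (process(D)): A:[] B:[] C:[ok,bye,done] D:[]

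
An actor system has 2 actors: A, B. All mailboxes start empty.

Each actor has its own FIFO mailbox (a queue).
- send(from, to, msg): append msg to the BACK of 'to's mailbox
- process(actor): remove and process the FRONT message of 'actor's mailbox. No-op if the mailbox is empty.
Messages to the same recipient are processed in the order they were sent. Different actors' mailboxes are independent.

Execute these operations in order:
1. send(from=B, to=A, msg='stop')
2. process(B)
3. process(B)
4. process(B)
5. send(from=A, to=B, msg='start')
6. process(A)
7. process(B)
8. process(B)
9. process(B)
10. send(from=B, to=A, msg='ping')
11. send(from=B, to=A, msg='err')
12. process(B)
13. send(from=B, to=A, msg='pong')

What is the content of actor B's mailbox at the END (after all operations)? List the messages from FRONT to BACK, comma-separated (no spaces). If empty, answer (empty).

Answer: (empty)

Derivation:
After 1 (send(from=B, to=A, msg='stop')): A:[stop] B:[]
After 2 (process(B)): A:[stop] B:[]
After 3 (process(B)): A:[stop] B:[]
After 4 (process(B)): A:[stop] B:[]
After 5 (send(from=A, to=B, msg='start')): A:[stop] B:[start]
After 6 (process(A)): A:[] B:[start]
After 7 (process(B)): A:[] B:[]
After 8 (process(B)): A:[] B:[]
After 9 (process(B)): A:[] B:[]
After 10 (send(from=B, to=A, msg='ping')): A:[ping] B:[]
After 11 (send(from=B, to=A, msg='err')): A:[ping,err] B:[]
After 12 (process(B)): A:[ping,err] B:[]
After 13 (send(from=B, to=A, msg='pong')): A:[ping,err,pong] B:[]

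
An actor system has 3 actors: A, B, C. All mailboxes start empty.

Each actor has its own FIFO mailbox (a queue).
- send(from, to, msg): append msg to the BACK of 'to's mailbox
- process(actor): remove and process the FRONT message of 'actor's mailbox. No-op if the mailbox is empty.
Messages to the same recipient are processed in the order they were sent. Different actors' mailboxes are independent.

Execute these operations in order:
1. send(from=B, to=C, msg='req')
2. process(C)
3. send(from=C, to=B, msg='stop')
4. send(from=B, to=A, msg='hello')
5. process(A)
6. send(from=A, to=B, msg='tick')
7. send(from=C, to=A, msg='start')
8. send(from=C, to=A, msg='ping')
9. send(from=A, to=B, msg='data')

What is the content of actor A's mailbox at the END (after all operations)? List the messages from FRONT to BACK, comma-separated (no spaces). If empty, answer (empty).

Answer: start,ping

Derivation:
After 1 (send(from=B, to=C, msg='req')): A:[] B:[] C:[req]
After 2 (process(C)): A:[] B:[] C:[]
After 3 (send(from=C, to=B, msg='stop')): A:[] B:[stop] C:[]
After 4 (send(from=B, to=A, msg='hello')): A:[hello] B:[stop] C:[]
After 5 (process(A)): A:[] B:[stop] C:[]
After 6 (send(from=A, to=B, msg='tick')): A:[] B:[stop,tick] C:[]
After 7 (send(from=C, to=A, msg='start')): A:[start] B:[stop,tick] C:[]
After 8 (send(from=C, to=A, msg='ping')): A:[start,ping] B:[stop,tick] C:[]
After 9 (send(from=A, to=B, msg='data')): A:[start,ping] B:[stop,tick,data] C:[]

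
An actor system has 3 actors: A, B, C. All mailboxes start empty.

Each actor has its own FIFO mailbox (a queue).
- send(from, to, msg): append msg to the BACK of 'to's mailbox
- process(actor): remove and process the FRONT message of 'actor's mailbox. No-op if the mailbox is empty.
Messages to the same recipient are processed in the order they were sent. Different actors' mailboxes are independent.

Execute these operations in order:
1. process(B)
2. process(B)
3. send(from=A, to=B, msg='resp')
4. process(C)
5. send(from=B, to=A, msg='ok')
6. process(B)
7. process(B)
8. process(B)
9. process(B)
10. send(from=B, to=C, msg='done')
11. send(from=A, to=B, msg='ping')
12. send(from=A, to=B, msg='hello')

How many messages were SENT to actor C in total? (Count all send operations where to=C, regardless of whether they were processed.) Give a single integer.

After 1 (process(B)): A:[] B:[] C:[]
After 2 (process(B)): A:[] B:[] C:[]
After 3 (send(from=A, to=B, msg='resp')): A:[] B:[resp] C:[]
After 4 (process(C)): A:[] B:[resp] C:[]
After 5 (send(from=B, to=A, msg='ok')): A:[ok] B:[resp] C:[]
After 6 (process(B)): A:[ok] B:[] C:[]
After 7 (process(B)): A:[ok] B:[] C:[]
After 8 (process(B)): A:[ok] B:[] C:[]
After 9 (process(B)): A:[ok] B:[] C:[]
After 10 (send(from=B, to=C, msg='done')): A:[ok] B:[] C:[done]
After 11 (send(from=A, to=B, msg='ping')): A:[ok] B:[ping] C:[done]
After 12 (send(from=A, to=B, msg='hello')): A:[ok] B:[ping,hello] C:[done]

Answer: 1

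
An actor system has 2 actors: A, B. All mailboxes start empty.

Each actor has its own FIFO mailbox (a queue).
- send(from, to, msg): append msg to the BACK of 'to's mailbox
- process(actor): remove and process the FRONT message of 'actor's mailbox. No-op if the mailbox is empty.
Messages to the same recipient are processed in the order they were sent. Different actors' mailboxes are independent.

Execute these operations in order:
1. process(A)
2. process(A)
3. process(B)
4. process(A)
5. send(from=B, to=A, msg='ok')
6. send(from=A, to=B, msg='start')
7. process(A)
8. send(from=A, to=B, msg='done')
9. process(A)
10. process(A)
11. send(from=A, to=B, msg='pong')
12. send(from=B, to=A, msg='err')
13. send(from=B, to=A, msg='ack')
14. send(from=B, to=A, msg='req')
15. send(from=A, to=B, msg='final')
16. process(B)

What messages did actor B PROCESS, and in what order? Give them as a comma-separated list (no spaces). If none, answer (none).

Answer: start

Derivation:
After 1 (process(A)): A:[] B:[]
After 2 (process(A)): A:[] B:[]
After 3 (process(B)): A:[] B:[]
After 4 (process(A)): A:[] B:[]
After 5 (send(from=B, to=A, msg='ok')): A:[ok] B:[]
After 6 (send(from=A, to=B, msg='start')): A:[ok] B:[start]
After 7 (process(A)): A:[] B:[start]
After 8 (send(from=A, to=B, msg='done')): A:[] B:[start,done]
After 9 (process(A)): A:[] B:[start,done]
After 10 (process(A)): A:[] B:[start,done]
After 11 (send(from=A, to=B, msg='pong')): A:[] B:[start,done,pong]
After 12 (send(from=B, to=A, msg='err')): A:[err] B:[start,done,pong]
After 13 (send(from=B, to=A, msg='ack')): A:[err,ack] B:[start,done,pong]
After 14 (send(from=B, to=A, msg='req')): A:[err,ack,req] B:[start,done,pong]
After 15 (send(from=A, to=B, msg='final')): A:[err,ack,req] B:[start,done,pong,final]
After 16 (process(B)): A:[err,ack,req] B:[done,pong,final]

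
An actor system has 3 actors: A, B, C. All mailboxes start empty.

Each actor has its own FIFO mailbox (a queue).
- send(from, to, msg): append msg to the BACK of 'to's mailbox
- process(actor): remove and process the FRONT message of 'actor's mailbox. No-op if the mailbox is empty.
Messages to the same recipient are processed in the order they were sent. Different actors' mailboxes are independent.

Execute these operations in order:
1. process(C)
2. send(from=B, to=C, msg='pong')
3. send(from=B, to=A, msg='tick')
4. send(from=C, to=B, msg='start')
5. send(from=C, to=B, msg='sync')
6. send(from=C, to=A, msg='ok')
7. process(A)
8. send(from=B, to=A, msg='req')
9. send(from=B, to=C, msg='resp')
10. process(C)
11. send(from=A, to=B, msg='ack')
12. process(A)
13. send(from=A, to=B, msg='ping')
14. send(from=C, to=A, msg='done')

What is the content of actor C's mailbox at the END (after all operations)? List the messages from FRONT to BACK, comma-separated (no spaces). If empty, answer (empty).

After 1 (process(C)): A:[] B:[] C:[]
After 2 (send(from=B, to=C, msg='pong')): A:[] B:[] C:[pong]
After 3 (send(from=B, to=A, msg='tick')): A:[tick] B:[] C:[pong]
After 4 (send(from=C, to=B, msg='start')): A:[tick] B:[start] C:[pong]
After 5 (send(from=C, to=B, msg='sync')): A:[tick] B:[start,sync] C:[pong]
After 6 (send(from=C, to=A, msg='ok')): A:[tick,ok] B:[start,sync] C:[pong]
After 7 (process(A)): A:[ok] B:[start,sync] C:[pong]
After 8 (send(from=B, to=A, msg='req')): A:[ok,req] B:[start,sync] C:[pong]
After 9 (send(from=B, to=C, msg='resp')): A:[ok,req] B:[start,sync] C:[pong,resp]
After 10 (process(C)): A:[ok,req] B:[start,sync] C:[resp]
After 11 (send(from=A, to=B, msg='ack')): A:[ok,req] B:[start,sync,ack] C:[resp]
After 12 (process(A)): A:[req] B:[start,sync,ack] C:[resp]
After 13 (send(from=A, to=B, msg='ping')): A:[req] B:[start,sync,ack,ping] C:[resp]
After 14 (send(from=C, to=A, msg='done')): A:[req,done] B:[start,sync,ack,ping] C:[resp]

Answer: resp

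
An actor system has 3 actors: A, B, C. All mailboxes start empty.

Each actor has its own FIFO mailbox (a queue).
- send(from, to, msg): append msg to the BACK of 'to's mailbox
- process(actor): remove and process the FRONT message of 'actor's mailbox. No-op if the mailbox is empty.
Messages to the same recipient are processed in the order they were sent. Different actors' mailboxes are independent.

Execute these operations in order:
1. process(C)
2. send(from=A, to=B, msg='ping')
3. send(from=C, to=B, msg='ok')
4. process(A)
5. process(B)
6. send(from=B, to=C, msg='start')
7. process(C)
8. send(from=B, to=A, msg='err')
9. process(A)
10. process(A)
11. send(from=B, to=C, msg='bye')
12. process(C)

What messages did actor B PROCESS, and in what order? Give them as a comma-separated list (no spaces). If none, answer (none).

Answer: ping

Derivation:
After 1 (process(C)): A:[] B:[] C:[]
After 2 (send(from=A, to=B, msg='ping')): A:[] B:[ping] C:[]
After 3 (send(from=C, to=B, msg='ok')): A:[] B:[ping,ok] C:[]
After 4 (process(A)): A:[] B:[ping,ok] C:[]
After 5 (process(B)): A:[] B:[ok] C:[]
After 6 (send(from=B, to=C, msg='start')): A:[] B:[ok] C:[start]
After 7 (process(C)): A:[] B:[ok] C:[]
After 8 (send(from=B, to=A, msg='err')): A:[err] B:[ok] C:[]
After 9 (process(A)): A:[] B:[ok] C:[]
After 10 (process(A)): A:[] B:[ok] C:[]
After 11 (send(from=B, to=C, msg='bye')): A:[] B:[ok] C:[bye]
After 12 (process(C)): A:[] B:[ok] C:[]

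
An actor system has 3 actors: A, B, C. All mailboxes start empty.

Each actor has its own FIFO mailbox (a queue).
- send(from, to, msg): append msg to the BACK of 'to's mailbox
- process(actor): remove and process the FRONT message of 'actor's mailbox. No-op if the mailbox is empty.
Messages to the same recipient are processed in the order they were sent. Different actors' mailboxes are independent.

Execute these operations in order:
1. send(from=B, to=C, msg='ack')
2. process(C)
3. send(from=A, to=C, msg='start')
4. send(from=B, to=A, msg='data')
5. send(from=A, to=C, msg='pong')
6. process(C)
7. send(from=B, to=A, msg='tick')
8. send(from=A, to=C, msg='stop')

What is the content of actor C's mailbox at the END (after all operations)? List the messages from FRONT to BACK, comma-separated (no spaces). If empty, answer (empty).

Answer: pong,stop

Derivation:
After 1 (send(from=B, to=C, msg='ack')): A:[] B:[] C:[ack]
After 2 (process(C)): A:[] B:[] C:[]
After 3 (send(from=A, to=C, msg='start')): A:[] B:[] C:[start]
After 4 (send(from=B, to=A, msg='data')): A:[data] B:[] C:[start]
After 5 (send(from=A, to=C, msg='pong')): A:[data] B:[] C:[start,pong]
After 6 (process(C)): A:[data] B:[] C:[pong]
After 7 (send(from=B, to=A, msg='tick')): A:[data,tick] B:[] C:[pong]
After 8 (send(from=A, to=C, msg='stop')): A:[data,tick] B:[] C:[pong,stop]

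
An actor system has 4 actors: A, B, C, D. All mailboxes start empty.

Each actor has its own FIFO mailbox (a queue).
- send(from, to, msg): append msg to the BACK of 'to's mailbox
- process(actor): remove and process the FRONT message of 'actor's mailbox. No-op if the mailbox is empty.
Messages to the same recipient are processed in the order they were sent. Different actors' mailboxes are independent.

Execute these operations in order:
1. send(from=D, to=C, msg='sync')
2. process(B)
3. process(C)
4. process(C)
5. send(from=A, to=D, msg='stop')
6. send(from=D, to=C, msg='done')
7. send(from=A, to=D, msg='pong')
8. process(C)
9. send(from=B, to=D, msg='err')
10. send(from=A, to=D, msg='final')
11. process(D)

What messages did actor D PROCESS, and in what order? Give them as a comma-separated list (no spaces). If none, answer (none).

Answer: stop

Derivation:
After 1 (send(from=D, to=C, msg='sync')): A:[] B:[] C:[sync] D:[]
After 2 (process(B)): A:[] B:[] C:[sync] D:[]
After 3 (process(C)): A:[] B:[] C:[] D:[]
After 4 (process(C)): A:[] B:[] C:[] D:[]
After 5 (send(from=A, to=D, msg='stop')): A:[] B:[] C:[] D:[stop]
After 6 (send(from=D, to=C, msg='done')): A:[] B:[] C:[done] D:[stop]
After 7 (send(from=A, to=D, msg='pong')): A:[] B:[] C:[done] D:[stop,pong]
After 8 (process(C)): A:[] B:[] C:[] D:[stop,pong]
After 9 (send(from=B, to=D, msg='err')): A:[] B:[] C:[] D:[stop,pong,err]
After 10 (send(from=A, to=D, msg='final')): A:[] B:[] C:[] D:[stop,pong,err,final]
After 11 (process(D)): A:[] B:[] C:[] D:[pong,err,final]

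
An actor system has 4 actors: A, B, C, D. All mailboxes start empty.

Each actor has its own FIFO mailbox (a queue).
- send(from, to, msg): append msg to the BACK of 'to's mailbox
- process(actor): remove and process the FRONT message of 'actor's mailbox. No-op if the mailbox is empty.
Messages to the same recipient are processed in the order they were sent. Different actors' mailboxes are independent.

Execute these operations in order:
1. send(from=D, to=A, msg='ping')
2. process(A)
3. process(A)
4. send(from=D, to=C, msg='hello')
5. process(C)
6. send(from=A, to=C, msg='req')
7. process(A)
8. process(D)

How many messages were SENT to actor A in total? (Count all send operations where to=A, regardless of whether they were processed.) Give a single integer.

Answer: 1

Derivation:
After 1 (send(from=D, to=A, msg='ping')): A:[ping] B:[] C:[] D:[]
After 2 (process(A)): A:[] B:[] C:[] D:[]
After 3 (process(A)): A:[] B:[] C:[] D:[]
After 4 (send(from=D, to=C, msg='hello')): A:[] B:[] C:[hello] D:[]
After 5 (process(C)): A:[] B:[] C:[] D:[]
After 6 (send(from=A, to=C, msg='req')): A:[] B:[] C:[req] D:[]
After 7 (process(A)): A:[] B:[] C:[req] D:[]
After 8 (process(D)): A:[] B:[] C:[req] D:[]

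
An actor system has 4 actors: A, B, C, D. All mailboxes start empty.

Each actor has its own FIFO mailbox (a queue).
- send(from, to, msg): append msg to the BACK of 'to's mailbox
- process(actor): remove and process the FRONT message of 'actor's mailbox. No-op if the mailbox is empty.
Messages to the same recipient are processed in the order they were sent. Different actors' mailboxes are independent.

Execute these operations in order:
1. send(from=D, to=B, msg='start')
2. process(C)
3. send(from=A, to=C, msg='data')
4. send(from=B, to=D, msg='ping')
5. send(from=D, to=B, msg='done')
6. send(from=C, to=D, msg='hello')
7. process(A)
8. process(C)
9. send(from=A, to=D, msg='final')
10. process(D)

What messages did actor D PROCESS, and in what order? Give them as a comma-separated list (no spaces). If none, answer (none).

Answer: ping

Derivation:
After 1 (send(from=D, to=B, msg='start')): A:[] B:[start] C:[] D:[]
After 2 (process(C)): A:[] B:[start] C:[] D:[]
After 3 (send(from=A, to=C, msg='data')): A:[] B:[start] C:[data] D:[]
After 4 (send(from=B, to=D, msg='ping')): A:[] B:[start] C:[data] D:[ping]
After 5 (send(from=D, to=B, msg='done')): A:[] B:[start,done] C:[data] D:[ping]
After 6 (send(from=C, to=D, msg='hello')): A:[] B:[start,done] C:[data] D:[ping,hello]
After 7 (process(A)): A:[] B:[start,done] C:[data] D:[ping,hello]
After 8 (process(C)): A:[] B:[start,done] C:[] D:[ping,hello]
After 9 (send(from=A, to=D, msg='final')): A:[] B:[start,done] C:[] D:[ping,hello,final]
After 10 (process(D)): A:[] B:[start,done] C:[] D:[hello,final]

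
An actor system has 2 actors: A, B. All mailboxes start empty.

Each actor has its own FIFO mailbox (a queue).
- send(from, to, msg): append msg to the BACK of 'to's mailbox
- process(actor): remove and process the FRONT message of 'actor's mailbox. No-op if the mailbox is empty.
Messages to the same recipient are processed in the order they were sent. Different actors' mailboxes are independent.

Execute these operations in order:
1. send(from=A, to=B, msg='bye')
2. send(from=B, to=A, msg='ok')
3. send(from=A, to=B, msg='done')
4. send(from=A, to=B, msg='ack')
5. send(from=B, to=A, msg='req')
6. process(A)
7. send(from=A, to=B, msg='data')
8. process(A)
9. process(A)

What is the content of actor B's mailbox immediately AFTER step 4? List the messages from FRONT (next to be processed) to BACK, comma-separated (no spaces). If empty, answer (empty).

After 1 (send(from=A, to=B, msg='bye')): A:[] B:[bye]
After 2 (send(from=B, to=A, msg='ok')): A:[ok] B:[bye]
After 3 (send(from=A, to=B, msg='done')): A:[ok] B:[bye,done]
After 4 (send(from=A, to=B, msg='ack')): A:[ok] B:[bye,done,ack]

bye,done,ack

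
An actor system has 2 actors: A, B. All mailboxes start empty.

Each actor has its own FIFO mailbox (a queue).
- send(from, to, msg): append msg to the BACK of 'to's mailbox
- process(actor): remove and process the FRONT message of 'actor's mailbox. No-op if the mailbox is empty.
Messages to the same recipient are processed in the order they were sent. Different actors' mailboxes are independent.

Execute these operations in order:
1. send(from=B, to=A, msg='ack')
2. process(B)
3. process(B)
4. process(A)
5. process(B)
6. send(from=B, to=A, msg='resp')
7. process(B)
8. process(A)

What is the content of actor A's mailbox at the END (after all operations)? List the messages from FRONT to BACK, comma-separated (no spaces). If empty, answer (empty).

Answer: (empty)

Derivation:
After 1 (send(from=B, to=A, msg='ack')): A:[ack] B:[]
After 2 (process(B)): A:[ack] B:[]
After 3 (process(B)): A:[ack] B:[]
After 4 (process(A)): A:[] B:[]
After 5 (process(B)): A:[] B:[]
After 6 (send(from=B, to=A, msg='resp')): A:[resp] B:[]
After 7 (process(B)): A:[resp] B:[]
After 8 (process(A)): A:[] B:[]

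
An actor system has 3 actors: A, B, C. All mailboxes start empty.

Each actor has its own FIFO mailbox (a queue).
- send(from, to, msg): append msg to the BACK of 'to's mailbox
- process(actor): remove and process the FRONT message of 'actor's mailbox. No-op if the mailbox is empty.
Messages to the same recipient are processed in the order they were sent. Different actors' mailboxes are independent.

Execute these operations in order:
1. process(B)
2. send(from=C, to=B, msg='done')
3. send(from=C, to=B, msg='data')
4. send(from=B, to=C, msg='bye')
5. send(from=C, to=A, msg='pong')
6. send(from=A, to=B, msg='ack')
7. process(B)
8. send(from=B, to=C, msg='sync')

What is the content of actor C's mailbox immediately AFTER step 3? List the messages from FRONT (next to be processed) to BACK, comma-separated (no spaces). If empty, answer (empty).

After 1 (process(B)): A:[] B:[] C:[]
After 2 (send(from=C, to=B, msg='done')): A:[] B:[done] C:[]
After 3 (send(from=C, to=B, msg='data')): A:[] B:[done,data] C:[]

(empty)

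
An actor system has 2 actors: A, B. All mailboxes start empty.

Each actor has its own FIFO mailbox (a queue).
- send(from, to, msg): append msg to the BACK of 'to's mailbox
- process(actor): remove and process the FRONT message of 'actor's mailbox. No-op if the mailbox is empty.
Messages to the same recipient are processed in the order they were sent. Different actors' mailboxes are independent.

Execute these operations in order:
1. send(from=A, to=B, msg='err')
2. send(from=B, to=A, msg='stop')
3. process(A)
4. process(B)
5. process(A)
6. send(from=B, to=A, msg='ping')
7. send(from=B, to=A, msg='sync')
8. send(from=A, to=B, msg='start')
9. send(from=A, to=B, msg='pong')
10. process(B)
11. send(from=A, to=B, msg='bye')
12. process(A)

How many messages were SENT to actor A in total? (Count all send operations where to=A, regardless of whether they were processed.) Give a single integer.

After 1 (send(from=A, to=B, msg='err')): A:[] B:[err]
After 2 (send(from=B, to=A, msg='stop')): A:[stop] B:[err]
After 3 (process(A)): A:[] B:[err]
After 4 (process(B)): A:[] B:[]
After 5 (process(A)): A:[] B:[]
After 6 (send(from=B, to=A, msg='ping')): A:[ping] B:[]
After 7 (send(from=B, to=A, msg='sync')): A:[ping,sync] B:[]
After 8 (send(from=A, to=B, msg='start')): A:[ping,sync] B:[start]
After 9 (send(from=A, to=B, msg='pong')): A:[ping,sync] B:[start,pong]
After 10 (process(B)): A:[ping,sync] B:[pong]
After 11 (send(from=A, to=B, msg='bye')): A:[ping,sync] B:[pong,bye]
After 12 (process(A)): A:[sync] B:[pong,bye]

Answer: 3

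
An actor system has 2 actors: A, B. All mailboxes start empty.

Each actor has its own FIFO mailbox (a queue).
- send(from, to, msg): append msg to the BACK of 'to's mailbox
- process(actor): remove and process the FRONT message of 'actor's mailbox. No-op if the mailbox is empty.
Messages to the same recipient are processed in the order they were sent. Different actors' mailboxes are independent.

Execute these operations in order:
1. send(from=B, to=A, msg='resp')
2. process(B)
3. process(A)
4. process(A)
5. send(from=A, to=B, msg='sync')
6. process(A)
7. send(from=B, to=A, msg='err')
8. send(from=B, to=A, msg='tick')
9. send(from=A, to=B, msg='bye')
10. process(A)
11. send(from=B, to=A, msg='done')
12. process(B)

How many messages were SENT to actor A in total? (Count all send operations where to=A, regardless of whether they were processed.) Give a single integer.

After 1 (send(from=B, to=A, msg='resp')): A:[resp] B:[]
After 2 (process(B)): A:[resp] B:[]
After 3 (process(A)): A:[] B:[]
After 4 (process(A)): A:[] B:[]
After 5 (send(from=A, to=B, msg='sync')): A:[] B:[sync]
After 6 (process(A)): A:[] B:[sync]
After 7 (send(from=B, to=A, msg='err')): A:[err] B:[sync]
After 8 (send(from=B, to=A, msg='tick')): A:[err,tick] B:[sync]
After 9 (send(from=A, to=B, msg='bye')): A:[err,tick] B:[sync,bye]
After 10 (process(A)): A:[tick] B:[sync,bye]
After 11 (send(from=B, to=A, msg='done')): A:[tick,done] B:[sync,bye]
After 12 (process(B)): A:[tick,done] B:[bye]

Answer: 4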